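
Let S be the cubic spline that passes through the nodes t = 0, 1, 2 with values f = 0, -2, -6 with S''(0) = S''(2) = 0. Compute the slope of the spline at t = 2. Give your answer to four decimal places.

With σ_i denoting the second derivative at x_i, h_i = 1, 1, and Δ_i = (y_(i+1) − y_i)/h_i = -2, -4:
  1·σ_0 + 4·σ_1 + 1·σ_2 = 6(Δ_1 - Δ_0) = -12
Natural end conditions: σ_0 = σ_2 = 0.
Hence σ_0 = 0, σ_1 = -3, σ_2 = 0.
On [1, 2], S'(t) = b_1 + 2c_1·(t - 1) + 3d_1·(t - 1)² with b_1 = Δ_1 - h_1(2σ_1 + σ_2)/6 = -3, c_1 = σ_1/2 = -3/2, d_1 = (σ_2 - σ_1)/(6h_1) = 1/2. So S'(2) = -9/2.

-4.5000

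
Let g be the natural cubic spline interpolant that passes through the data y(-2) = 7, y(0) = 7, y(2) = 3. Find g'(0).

-1

With σ_i denoting the second derivative at x_i, h_i = 2, 2, and Δ_i = (y_(i+1) − y_i)/h_i = 0, -2:
  2·σ_0 + 8·σ_1 + 2·σ_2 = 6(Δ_1 - Δ_0) = -12
Natural end conditions: σ_0 = σ_2 = 0.
Solving the tridiagonal system: σ_0 = 0, σ_1 = -3/2, σ_2 = 0.
On [0, 2], g'(x) = b_1 + 2c_1·x + 3d_1·x² with b_1 = Δ_1 - h_1(2σ_1 + σ_2)/6 = -1, c_1 = σ_1/2 = -3/4, d_1 = (σ_2 - σ_1)/(6h_1) = 1/8. So g'(0) = -1.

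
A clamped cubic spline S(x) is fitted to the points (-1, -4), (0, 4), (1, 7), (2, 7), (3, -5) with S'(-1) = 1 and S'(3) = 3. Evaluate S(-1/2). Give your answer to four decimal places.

Write m_i for S''(x_i). With h_i = 1, 1, 1, 1 and divided differences Δ_i = 8, 3, 0, -12, the continuity of S' gives the tridiagonal system
  1·m_0 + 4·m_1 + 1·m_2 = 6(Δ_1 - Δ_0) = -30
  1·m_1 + 4·m_2 + 1·m_3 = 6(Δ_2 - Δ_1) = -18
  1·m_2 + 4·m_3 + 1·m_4 = 6(Δ_3 - Δ_2) = -72
Clamped end conditions give two more equations: 2h_0·m_0 + h_0·m_1 = 6(Δ_0 - S'(-1)) = 42 and h_3·m_3 + 2h_3·m_4 = 6(S'(3) - Δ_3) = 90.
Forward elimination and back-substitution give m_0 = 827/28, m_1 = -239/14, m_2 = 35/4, m_3 = -503/14, m_4 = 1763/28.
On [-1, 0], S(x) = -4 + 1·(x + 1) + 827/56·(x + 1)² - 435/56·(x + 1)³.
With (x + 1) = 1/2: S(-1/2) = -349/448.

-0.7790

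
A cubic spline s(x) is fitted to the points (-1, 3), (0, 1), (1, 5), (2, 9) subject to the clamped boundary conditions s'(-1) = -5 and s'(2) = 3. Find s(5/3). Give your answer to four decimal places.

7.8790

Let σ_i = s''(x_i). Step sizes h_i = 1, 1, 1; slopes of the chords Δ_i = (y_(i+1) - y_i)/h_i = -2, 4, 4.
  1·σ_0 + 4·σ_1 + 1·σ_2 = 6(Δ_1 - Δ_0) = 36
  1·σ_1 + 4·σ_2 + 1·σ_3 = 6(Δ_2 - Δ_1) = 0
Clamped end conditions give two more equations: 2h_0·σ_0 + h_0·σ_1 = 6(Δ_0 - s'(-1)) = 18 and h_2·σ_2 + 2h_2·σ_3 = 6(s'(2) - Δ_2) = -6.
Hence σ_0 = 74/15, σ_1 = 122/15, σ_2 = -22/15, σ_3 = -34/15.
On [1, 2], s(x) = 5 + 73/15·(x - 1) - 11/15·(x - 1)² - 2/15·(x - 1)³.
With (x - 1) = 2/3: s(5/3) = 3191/405.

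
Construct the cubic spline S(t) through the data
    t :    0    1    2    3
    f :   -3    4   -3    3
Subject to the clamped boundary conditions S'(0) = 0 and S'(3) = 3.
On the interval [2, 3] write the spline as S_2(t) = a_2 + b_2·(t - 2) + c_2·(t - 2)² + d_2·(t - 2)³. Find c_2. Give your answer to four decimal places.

Let M_i = S''(x_i). Step sizes h_i = 1, 1, 1; slopes of the chords Δ_i = (y_(i+1) - y_i)/h_i = 7, -7, 6.
  1·M_0 + 4·M_1 + 1·M_2 = 6(Δ_1 - Δ_0) = -84
  1·M_1 + 4·M_2 + 1·M_3 = 6(Δ_2 - Δ_1) = 78
Clamped end conditions give two more equations: 2h_0·M_0 + h_0·M_1 = 6(Δ_0 - S'(0)) = 42 and h_2·M_2 + 2h_2·M_3 = 6(S'(3) - Δ_2) = -18.
Hence M_0 = 206/5, M_1 = -202/5, M_2 = 182/5, M_3 = -136/5.
On [2, 3], with S_2(t) = a_2 + b_2·(t - 2) + c_2·(t - 2)² + d_2·(t - 2)³: c_2 = M_2/2 = 91/5, d_2 = (M_3 - M_2)/(6h_2) = -53/5, b_2 = Δ_2 - h_2(2M_2 + M_3)/6 = -8/5.

18.2000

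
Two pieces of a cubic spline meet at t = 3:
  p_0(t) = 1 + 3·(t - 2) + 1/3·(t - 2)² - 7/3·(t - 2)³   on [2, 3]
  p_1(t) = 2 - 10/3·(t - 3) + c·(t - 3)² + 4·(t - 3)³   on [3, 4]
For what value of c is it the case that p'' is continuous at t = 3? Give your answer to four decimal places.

p_0''(t) = 2/3 - 14·(t - 2), so p_0''(3) = -40/3. On the right, p_1''(3) = 2c, so c = -20/3.

-6.6667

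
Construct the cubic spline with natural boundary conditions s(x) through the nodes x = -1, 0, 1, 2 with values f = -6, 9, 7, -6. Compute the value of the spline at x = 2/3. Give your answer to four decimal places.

Put σ_i = s'' at the i-th knot. Here h = (1, 1, 1) and Δ = (15, -2, -13), so the interior equations h_(i-1)·σ_(i-1) + 2(h_(i-1)+h_i)·σ_i + h_i·σ_(i+1) = 6(Δ_i − Δ_(i-1)) read
  1·σ_0 + 4·σ_1 + 1·σ_2 = 6(Δ_1 - Δ_0) = -102
  1·σ_1 + 4·σ_2 + 1·σ_3 = 6(Δ_2 - Δ_1) = -66
Natural end conditions: σ_0 = σ_3 = 0.
Hence σ_0 = 0, σ_1 = -114/5, σ_2 = -54/5, σ_3 = 0.
On [0, 1], s(x) = 9 + 37/5·x - 57/5·x² + 2·x³.
With x = 2/3: s(2/3) = 1277/135.

9.4593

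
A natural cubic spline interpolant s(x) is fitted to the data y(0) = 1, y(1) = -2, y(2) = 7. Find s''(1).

18

Let M_i = s''(x_i). Step sizes h_i = 1, 1; slopes of the chords Δ_i = (y_(i+1) - y_i)/h_i = -3, 9.
  1·M_0 + 4·M_1 + 1·M_2 = 6(Δ_1 - Δ_0) = 72
Natural end conditions: M_0 = M_2 = 0.
Forward elimination and back-substitution give M_0 = 0, M_1 = 18, M_2 = 0.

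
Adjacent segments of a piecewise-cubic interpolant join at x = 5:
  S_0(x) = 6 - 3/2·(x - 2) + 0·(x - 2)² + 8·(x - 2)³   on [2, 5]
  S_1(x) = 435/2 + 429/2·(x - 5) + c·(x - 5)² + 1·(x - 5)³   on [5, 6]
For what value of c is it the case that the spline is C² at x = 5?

S_0''(x) = 0 + 48·(x - 2), so S_0''(5) = 144. On the right, S_1''(5) = 2c, so c = 72.

72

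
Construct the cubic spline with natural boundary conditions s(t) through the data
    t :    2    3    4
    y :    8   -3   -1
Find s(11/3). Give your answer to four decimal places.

-2.6296

Put m_i = s'' at the i-th knot. Here h = (1, 1) and Δ = (-11, 2), so the interior equations h_(i-1)·m_(i-1) + 2(h_(i-1)+h_i)·m_i + h_i·m_(i+1) = 6(Δ_i − Δ_(i-1)) read
  1·m_0 + 4·m_1 + 1·m_2 = 6(Δ_1 - Δ_0) = 78
Natural end conditions: m_0 = m_2 = 0.
Solving the tridiagonal system: m_0 = 0, m_1 = 39/2, m_2 = 0.
On [3, 4], s(t) = -3 - 9/2·(t - 3) + 39/4·(t - 3)² - 13/4·(t - 3)³.
With (t - 3) = 2/3: s(11/3) = -71/27.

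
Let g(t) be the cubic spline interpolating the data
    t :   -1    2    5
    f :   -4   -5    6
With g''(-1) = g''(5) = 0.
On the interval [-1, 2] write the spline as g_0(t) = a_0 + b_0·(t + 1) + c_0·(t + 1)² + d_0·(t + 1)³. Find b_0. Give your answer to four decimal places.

Let M_i = g''(x_i). Step sizes h_i = 3, 3; slopes of the chords Δ_i = (y_(i+1) - y_i)/h_i = -1/3, 11/3.
  3·M_0 + 12·M_1 + 3·M_2 = 6(Δ_1 - Δ_0) = 24
Natural end conditions: M_0 = M_2 = 0.
Hence M_0 = 0, M_1 = 2, M_2 = 0.
On [-1, 2], with g_0(t) = a_0 + b_0·(t + 1) + c_0·(t + 1)² + d_0·(t + 1)³: c_0 = M_0/2 = 0, d_0 = (M_1 - M_0)/(6h_0) = 1/9, b_0 = Δ_0 - h_0(2M_0 + M_1)/6 = -4/3.

-1.3333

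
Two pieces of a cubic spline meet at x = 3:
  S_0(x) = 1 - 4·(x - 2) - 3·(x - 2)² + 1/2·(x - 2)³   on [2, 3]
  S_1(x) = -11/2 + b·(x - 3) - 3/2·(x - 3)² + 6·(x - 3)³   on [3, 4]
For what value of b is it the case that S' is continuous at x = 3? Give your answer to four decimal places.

S_0'(x) = -4 - 6·(x - 2) + 3/2·(x - 2)², so S_0'(3) = -17/2. On the right, S_1'(3) = b, so b = -17/2.

-8.5000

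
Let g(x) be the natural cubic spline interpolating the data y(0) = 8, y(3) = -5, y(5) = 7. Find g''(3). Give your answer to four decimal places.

6.2000

Write m_i for g''(x_i). With h_i = 3, 2 and divided differences Δ_i = -13/3, 6, the continuity of g' gives the tridiagonal system
  3·m_0 + 10·m_1 + 2·m_2 = 6(Δ_1 - Δ_0) = 62
Natural end conditions: m_0 = m_2 = 0.
Hence m_0 = 0, m_1 = 31/5, m_2 = 0.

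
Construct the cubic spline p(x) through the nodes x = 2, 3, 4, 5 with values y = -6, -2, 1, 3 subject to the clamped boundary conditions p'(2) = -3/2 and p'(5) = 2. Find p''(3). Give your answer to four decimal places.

-6.4667

Write m_i for p''(x_i). With h_i = 1, 1, 1 and divided differences Δ_i = 4, 3, 2, the continuity of p' gives the tridiagonal system
  1·m_0 + 4·m_1 + 1·m_2 = 6(Δ_1 - Δ_0) = -6
  1·m_1 + 4·m_2 + 1·m_3 = 6(Δ_2 - Δ_1) = -6
Clamped end conditions give two more equations: 2h_0·m_0 + h_0·m_1 = 6(Δ_0 - p'(2)) = 33 and h_2·m_2 + 2h_2·m_3 = 6(p'(5) - Δ_2) = 0.
Hence m_0 = 296/15, m_1 = -97/15, m_2 = 2/15, m_3 = -1/15.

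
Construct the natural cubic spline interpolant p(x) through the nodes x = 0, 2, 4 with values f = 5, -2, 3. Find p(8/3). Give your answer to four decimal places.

Let m_i = p''(x_i). Step sizes h_i = 2, 2; slopes of the chords Δ_i = (y_(i+1) - y_i)/h_i = -7/2, 5/2.
  2·m_0 + 8·m_1 + 2·m_2 = 6(Δ_1 - Δ_0) = 36
Natural end conditions: m_0 = m_2 = 0.
Forward elimination and back-substitution give m_0 = 0, m_1 = 9/2, m_2 = 0.
On [2, 4], p(x) = -2 - 1/2·(x - 2) + 9/4·(x - 2)² - 3/8·(x - 2)³.
With (x - 2) = 2/3: p(8/3) = -13/9.

-1.4444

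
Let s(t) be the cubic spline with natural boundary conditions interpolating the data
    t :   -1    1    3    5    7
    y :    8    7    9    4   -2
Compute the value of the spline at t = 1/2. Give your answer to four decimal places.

6.8281

Put M_i = s'' at the i-th knot. Here h = (2, 2, 2, 2) and Δ = (-1/2, 1, -5/2, -3), so the interior equations h_(i-1)·M_(i-1) + 2(h_(i-1)+h_i)·M_i + h_i·M_(i+1) = 6(Δ_i − Δ_(i-1)) read
  2·M_0 + 8·M_1 + 2·M_2 = 6(Δ_1 - Δ_0) = 9
  2·M_1 + 8·M_2 + 2·M_3 = 6(Δ_2 - Δ_1) = -21
  2·M_2 + 8·M_3 + 2·M_4 = 6(Δ_3 - Δ_2) = -3
Natural end conditions: M_0 = M_4 = 0.
Solving the tridiagonal system: M_0 = 0, M_1 = 27/14, M_2 = -45/14, M_3 = 3/7, M_4 = 0.
On [-1, 1], s(t) = 8 - 8/7·(t + 1) + 0·(t + 1)² + 9/56·(t + 1)³.
With (t + 1) = 3/2: s(1/2) = 437/64.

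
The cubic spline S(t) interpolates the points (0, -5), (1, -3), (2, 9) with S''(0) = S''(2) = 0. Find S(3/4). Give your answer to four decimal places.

-4.3203

Let M_i = S''(x_i). Step sizes h_i = 1, 1; slopes of the chords Δ_i = (y_(i+1) - y_i)/h_i = 2, 12.
  1·M_0 + 4·M_1 + 1·M_2 = 6(Δ_1 - Δ_0) = 60
Natural end conditions: M_0 = M_2 = 0.
Solving: M_0 = 0, M_1 = 15, M_2 = 0.
On [0, 1], S(t) = -5 - 1/2·t + 0·t² + 5/2·t³.
With t = 3/4: S(3/4) = -553/128.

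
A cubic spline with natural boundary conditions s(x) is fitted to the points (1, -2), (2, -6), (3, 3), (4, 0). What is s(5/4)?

Let σ_i = s''(x_i). Step sizes h_i = 1, 1, 1; slopes of the chords Δ_i = (y_(i+1) - y_i)/h_i = -4, 9, -3.
  1·σ_0 + 4·σ_1 + 1·σ_2 = 6(Δ_1 - Δ_0) = 78
  1·σ_1 + 4·σ_2 + 1·σ_3 = 6(Δ_2 - Δ_1) = -72
Natural end conditions: σ_0 = σ_3 = 0.
Solving the tridiagonal system: σ_0 = 0, σ_1 = 128/5, σ_2 = -122/5, σ_3 = 0.
On [1, 2], s(x) = -2 - 124/15·(x - 1) + 0·(x - 1)² + 64/15·(x - 1)³.
With (x - 1) = 1/4: s(5/4) = -4.

-4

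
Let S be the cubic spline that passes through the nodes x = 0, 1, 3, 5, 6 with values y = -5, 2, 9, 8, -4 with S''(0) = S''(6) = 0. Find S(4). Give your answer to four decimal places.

With σ_i denoting the second derivative at x_i, h_i = 1, 2, 2, 1, and Δ_i = (y_(i+1) − y_i)/h_i = 7, 7/2, -1/2, -12:
  1·σ_0 + 6·σ_1 + 2·σ_2 = 6(Δ_1 - Δ_0) = -21
  2·σ_1 + 8·σ_2 + 2·σ_3 = 6(Δ_2 - Δ_1) = -24
  2·σ_2 + 6·σ_3 + 1·σ_4 = 6(Δ_3 - Δ_2) = -69
Natural end conditions: σ_0 = σ_4 = 0.
Hence σ_0 = 0, σ_1 = -19/5, σ_2 = 9/10, σ_3 = -59/5, σ_4 = 0.
On [3, 5], S(x) = 9 + 17/6·(x - 3) + 9/20·(x - 3)² - 127/120·(x - 3)³.
With (x - 3) = 1: S(4) = 449/40.

11.2250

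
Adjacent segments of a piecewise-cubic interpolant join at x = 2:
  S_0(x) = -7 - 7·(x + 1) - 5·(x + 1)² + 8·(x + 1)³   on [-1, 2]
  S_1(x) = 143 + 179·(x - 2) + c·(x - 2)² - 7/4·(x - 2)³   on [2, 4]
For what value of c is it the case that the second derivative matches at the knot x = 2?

S_0''(x) = -10 + 48·(x + 1), so S_0''(2) = 134. On the right, S_1''(2) = 2c, so c = 67.

67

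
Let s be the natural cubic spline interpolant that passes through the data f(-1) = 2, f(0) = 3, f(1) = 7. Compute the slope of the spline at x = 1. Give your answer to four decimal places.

Put m_i = s'' at the i-th knot. Here h = (1, 1) and Δ = (1, 4), so the interior equations h_(i-1)·m_(i-1) + 2(h_(i-1)+h_i)·m_i + h_i·m_(i+1) = 6(Δ_i − Δ_(i-1)) read
  1·m_0 + 4·m_1 + 1·m_2 = 6(Δ_1 - Δ_0) = 18
Natural end conditions: m_0 = m_2 = 0.
Forward elimination and back-substitution give m_0 = 0, m_1 = 9/2, m_2 = 0.
On [0, 1], s'(x) = b_1 + 2c_1·x + 3d_1·x² with b_1 = Δ_1 - h_1(2m_1 + m_2)/6 = 5/2, c_1 = m_1/2 = 9/4, d_1 = (m_2 - m_1)/(6h_1) = -3/4. So s'(1) = 19/4.

4.7500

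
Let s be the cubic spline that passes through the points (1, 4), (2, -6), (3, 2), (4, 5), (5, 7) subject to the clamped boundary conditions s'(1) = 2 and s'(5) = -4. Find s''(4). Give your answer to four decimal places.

9.6429

Put M_i = s'' at the i-th knot. Here h = (1, 1, 1, 1) and Δ = (-10, 8, 3, 2), so the interior equations h_(i-1)·M_(i-1) + 2(h_(i-1)+h_i)·M_i + h_i·M_(i+1) = 6(Δ_i − Δ_(i-1)) read
  1·M_0 + 4·M_1 + 1·M_2 = 6(Δ_1 - Δ_0) = 108
  1·M_1 + 4·M_2 + 1·M_3 = 6(Δ_2 - Δ_1) = -30
  1·M_2 + 4·M_3 + 1·M_4 = 6(Δ_3 - Δ_2) = -6
Clamped end conditions give two more equations: 2h_0·M_0 + h_0·M_1 = 6(Δ_0 - s'(1)) = -72 and h_3·M_3 + 2h_3·M_4 = 6(s'(5) - Δ_3) = -36.
Solving: M_0 = -1671/28, M_1 = 663/14, M_2 = -87/4, M_3 = 135/14, M_4 = -639/28.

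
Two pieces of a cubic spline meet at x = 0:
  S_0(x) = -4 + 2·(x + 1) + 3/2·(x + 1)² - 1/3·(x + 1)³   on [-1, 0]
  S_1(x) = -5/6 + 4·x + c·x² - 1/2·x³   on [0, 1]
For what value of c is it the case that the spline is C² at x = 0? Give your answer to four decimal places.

0.5000

S_0''(x) = 3 - 2·(x + 1), so S_0''(0) = 1. On the right, S_1''(0) = 2c, so c = 1/2.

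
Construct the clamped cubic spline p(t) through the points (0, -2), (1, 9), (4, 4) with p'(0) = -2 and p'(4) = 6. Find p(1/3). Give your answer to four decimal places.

Let m_i = p''(x_i). Step sizes h_i = 1, 3; slopes of the chords Δ_i = (y_(i+1) - y_i)/h_i = 11, -5/3.
  1·m_0 + 8·m_1 + 3·m_2 = 6(Δ_1 - Δ_0) = -76
Clamped end conditions give two more equations: 2h_0·m_0 + h_0·m_1 = 6(Δ_0 - p'(0)) = 78 and h_1·m_1 + 2h_1·m_2 = 6(p'(4) - Δ_1) = 46.
Solving the tridiagonal system: m_0 = 101/2, m_1 = -23, m_2 = 115/6.
On [0, 1], p(t) = -2 - 2·t + 101/4·t² - 49/4·t³.
With t = 1/3: p(1/3) = -17/54.

-0.3148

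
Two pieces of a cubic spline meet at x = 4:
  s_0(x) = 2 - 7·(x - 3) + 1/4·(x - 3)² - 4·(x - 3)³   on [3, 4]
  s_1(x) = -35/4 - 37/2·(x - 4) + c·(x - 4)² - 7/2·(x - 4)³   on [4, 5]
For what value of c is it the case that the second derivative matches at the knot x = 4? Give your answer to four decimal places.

-11.7500

s_0''(x) = 1/2 - 24·(x - 3), so s_0''(4) = -47/2. On the right, s_1''(4) = 2c, so c = -47/4.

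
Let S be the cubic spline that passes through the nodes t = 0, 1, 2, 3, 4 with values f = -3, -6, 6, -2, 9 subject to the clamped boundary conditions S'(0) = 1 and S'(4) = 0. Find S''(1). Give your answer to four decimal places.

Let σ_i = S''(x_i). Step sizes h_i = 1, 1, 1, 1; slopes of the chords Δ_i = (y_(i+1) - y_i)/h_i = -3, 12, -8, 11.
  1·σ_0 + 4·σ_1 + 1·σ_2 = 6(Δ_1 - Δ_0) = 90
  1·σ_1 + 4·σ_2 + 1·σ_3 = 6(Δ_2 - Δ_1) = -120
  1·σ_2 + 4·σ_3 + 1·σ_4 = 6(Δ_3 - Δ_2) = 114
Clamped end conditions give two more equations: 2h_0·σ_0 + h_0·σ_1 = 6(Δ_0 - S'(0)) = -24 and h_3·σ_3 + 2h_3·σ_4 = 6(S'(4) - Δ_3) = -66.
Forward elimination and back-substitution give σ_0 = -967/28, σ_1 = 631/14, σ_2 = -223/4, σ_3 = 811/14, σ_4 = -1735/28.

45.0714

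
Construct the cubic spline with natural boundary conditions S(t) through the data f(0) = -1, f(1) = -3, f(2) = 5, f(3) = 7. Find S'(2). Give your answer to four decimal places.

Write M_i for S''(x_i). With h_i = 1, 1, 1 and divided differences Δ_i = -2, 8, 2, the continuity of S' gives the tridiagonal system
  1·M_0 + 4·M_1 + 1·M_2 = 6(Δ_1 - Δ_0) = 60
  1·M_1 + 4·M_2 + 1·M_3 = 6(Δ_2 - Δ_1) = -36
Natural end conditions: M_0 = M_3 = 0.
Solving: M_0 = 0, M_1 = 92/5, M_2 = -68/5, M_3 = 0.
On [2, 3], S'(t) = b_2 + 2c_2·(t - 2) + 3d_2·(t - 2)² with b_2 = Δ_2 - h_2(2M_2 + M_3)/6 = 98/15, c_2 = M_2/2 = -34/5, d_2 = (M_3 - M_2)/(6h_2) = 34/15. So S'(2) = 98/15.

6.5333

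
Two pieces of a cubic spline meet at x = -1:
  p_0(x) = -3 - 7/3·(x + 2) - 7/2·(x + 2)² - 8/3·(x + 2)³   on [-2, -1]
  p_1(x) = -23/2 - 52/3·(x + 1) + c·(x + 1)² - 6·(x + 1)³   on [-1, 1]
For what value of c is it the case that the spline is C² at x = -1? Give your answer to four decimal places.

p_0''(x) = -7 - 16·(x + 2), so p_0''(-1) = -23. On the right, p_1''(-1) = 2c, so c = -23/2.

-11.5000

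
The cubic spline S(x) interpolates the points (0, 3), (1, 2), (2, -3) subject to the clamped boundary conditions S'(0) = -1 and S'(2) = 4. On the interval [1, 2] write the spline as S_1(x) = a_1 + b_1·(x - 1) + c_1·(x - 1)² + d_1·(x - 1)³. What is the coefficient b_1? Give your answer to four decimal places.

Put σ_i = S'' at the i-th knot. Here h = (1, 1) and Δ = (-1, -5), so the interior equations h_(i-1)·σ_(i-1) + 2(h_(i-1)+h_i)·σ_i + h_i·σ_(i+1) = 6(Δ_i − Δ_(i-1)) read
  1·σ_0 + 4·σ_1 + 1·σ_2 = 6(Δ_1 - Δ_0) = -24
Clamped end conditions give two more equations: 2h_0·σ_0 + h_0·σ_1 = 6(Δ_0 - S'(0)) = 0 and h_1·σ_1 + 2h_1·σ_2 = 6(S'(2) - Δ_1) = 54.
Solving: σ_0 = 17/2, σ_1 = -17, σ_2 = 71/2.
On [1, 2], with S_1(x) = a_1 + b_1·(x - 1) + c_1·(x - 1)² + d_1·(x - 1)³: c_1 = σ_1/2 = -17/2, d_1 = (σ_2 - σ_1)/(6h_1) = 35/4, b_1 = Δ_1 - h_1(2σ_1 + σ_2)/6 = -21/4.

-5.2500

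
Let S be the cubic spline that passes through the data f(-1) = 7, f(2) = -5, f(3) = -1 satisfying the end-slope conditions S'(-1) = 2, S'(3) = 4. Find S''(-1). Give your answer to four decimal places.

-11.5000

With M_i denoting the second derivative at x_i, h_i = 3, 1, and Δ_i = (y_(i+1) − y_i)/h_i = -4, 4:
  3·M_0 + 8·M_1 + 1·M_2 = 6(Δ_1 - Δ_0) = 48
Clamped end conditions give two more equations: 2h_0·M_0 + h_0·M_1 = 6(Δ_0 - S'(-1)) = -36 and h_1·M_1 + 2h_1·M_2 = 6(S'(3) - Δ_1) = 0.
Solving the tridiagonal system: M_0 = -23/2, M_1 = 11, M_2 = -11/2.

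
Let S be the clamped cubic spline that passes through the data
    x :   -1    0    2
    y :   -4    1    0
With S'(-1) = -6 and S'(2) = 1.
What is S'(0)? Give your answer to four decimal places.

6.5833

With M_i denoting the second derivative at x_i, h_i = 1, 2, and Δ_i = (y_(i+1) − y_i)/h_i = 5, -1/2:
  1·M_0 + 6·M_1 + 2·M_2 = 6(Δ_1 - Δ_0) = -33
Clamped end conditions give two more equations: 2h_0·M_0 + h_0·M_1 = 6(Δ_0 - S'(-1)) = 66 and h_1·M_1 + 2h_1·M_2 = 6(S'(2) - Δ_1) = 9.
Solving the tridiagonal system: M_0 = 245/6, M_1 = -47/3, M_2 = 121/12.
On [0, 2], S'(x) = b_1 + 2c_1·x + 3d_1·x² with b_1 = Δ_1 - h_1(2M_1 + M_2)/6 = 79/12, c_1 = M_1/2 = -47/6, d_1 = (M_2 - M_1)/(6h_1) = 103/48. So S'(0) = 79/12.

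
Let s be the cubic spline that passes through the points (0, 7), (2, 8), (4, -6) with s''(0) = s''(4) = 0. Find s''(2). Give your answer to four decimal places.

Put M_i = s'' at the i-th knot. Here h = (2, 2) and Δ = (1/2, -7), so the interior equations h_(i-1)·M_(i-1) + 2(h_(i-1)+h_i)·M_i + h_i·M_(i+1) = 6(Δ_i − Δ_(i-1)) read
  2·M_0 + 8·M_1 + 2·M_2 = 6(Δ_1 - Δ_0) = -45
Natural end conditions: M_0 = M_2 = 0.
Forward elimination and back-substitution give M_0 = 0, M_1 = -45/8, M_2 = 0.

-5.6250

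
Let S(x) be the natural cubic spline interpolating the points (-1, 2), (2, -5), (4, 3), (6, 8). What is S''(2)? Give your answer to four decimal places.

With M_i denoting the second derivative at x_i, h_i = 3, 2, 2, and Δ_i = (y_(i+1) − y_i)/h_i = -7/3, 4, 5/2:
  3·M_0 + 10·M_1 + 2·M_2 = 6(Δ_1 - Δ_0) = 38
  2·M_1 + 8·M_2 + 2·M_3 = 6(Δ_2 - Δ_1) = -9
Natural end conditions: M_0 = M_3 = 0.
Forward elimination and back-substitution give M_0 = 0, M_1 = 161/38, M_2 = -83/38, M_3 = 0.

4.2368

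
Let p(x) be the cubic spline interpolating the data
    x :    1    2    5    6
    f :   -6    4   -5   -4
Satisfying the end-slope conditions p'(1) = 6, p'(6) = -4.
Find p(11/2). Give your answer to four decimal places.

-3.9345

Let σ_i = p''(x_i). Step sizes h_i = 1, 3, 1; slopes of the chords Δ_i = (y_(i+1) - y_i)/h_i = 10, -3, 1.
  1·σ_0 + 8·σ_1 + 3·σ_2 = 6(Δ_1 - Δ_0) = -78
  3·σ_1 + 8·σ_2 + 1·σ_3 = 6(Δ_2 - Δ_1) = 24
Clamped end conditions give two more equations: 2h_0·σ_0 + h_0·σ_1 = 6(Δ_0 - p'(1)) = 24 and h_2·σ_2 + 2h_2·σ_3 = 6(p'(6) - Δ_2) = -30.
Solving the tridiagonal system: σ_0 = 428/21, σ_1 = -352/21, σ_2 = 250/21, σ_3 = -440/21.
On [5, 6], p(x) = -5 + 11/21·(x - 5) + 125/21·(x - 5)² - 115/21·(x - 5)³.
With (x - 5) = 1/2: p(11/2) = -661/168.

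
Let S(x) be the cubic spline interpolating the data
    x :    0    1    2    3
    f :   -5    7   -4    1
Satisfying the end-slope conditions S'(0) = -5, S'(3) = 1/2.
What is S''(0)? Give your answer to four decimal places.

Write m_i for S''(x_i). With h_i = 1, 1, 1 and divided differences Δ_i = 12, -11, 5, the continuity of S' gives the tridiagonal system
  1·m_0 + 4·m_1 + 1·m_2 = 6(Δ_1 - Δ_0) = -138
  1·m_1 + 4·m_2 + 1·m_3 = 6(Δ_2 - Δ_1) = 96
Clamped end conditions give two more equations: 2h_0·m_0 + h_0·m_1 = 6(Δ_0 - S'(0)) = 102 and h_2·m_2 + 2h_2·m_3 = 6(S'(3) - Δ_2) = -27.
Solving: m_0 = 1279/15, m_1 = -1028/15, m_2 = 763/15, m_3 = -584/15.

85.2667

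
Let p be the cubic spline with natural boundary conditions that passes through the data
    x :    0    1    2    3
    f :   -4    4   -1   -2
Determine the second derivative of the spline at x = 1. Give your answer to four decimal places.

-22.4000

Write M_i for p''(x_i). With h_i = 1, 1, 1 and divided differences Δ_i = 8, -5, -1, the continuity of p' gives the tridiagonal system
  1·M_0 + 4·M_1 + 1·M_2 = 6(Δ_1 - Δ_0) = -78
  1·M_1 + 4·M_2 + 1·M_3 = 6(Δ_2 - Δ_1) = 24
Natural end conditions: M_0 = M_3 = 0.
Hence M_0 = 0, M_1 = -112/5, M_2 = 58/5, M_3 = 0.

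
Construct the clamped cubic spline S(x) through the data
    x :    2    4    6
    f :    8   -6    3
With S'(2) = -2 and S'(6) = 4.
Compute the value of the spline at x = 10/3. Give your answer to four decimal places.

Put m_i = S'' at the i-th knot. Here h = (2, 2) and Δ = (-7, 9/2), so the interior equations h_(i-1)·m_(i-1) + 2(h_(i-1)+h_i)·m_i + h_i·m_(i+1) = 6(Δ_i − Δ_(i-1)) read
  2·m_0 + 8·m_1 + 2·m_2 = 6(Δ_1 - Δ_0) = 69
Clamped end conditions give two more equations: 2h_0·m_0 + h_0·m_1 = 6(Δ_0 - S'(2)) = -30 and h_1·m_1 + 2h_1·m_2 = 6(S'(6) - Δ_1) = -3.
Hence m_0 = -117/8, m_1 = 57/4, m_2 = -63/8.
On [2, 4], S(x) = 8 - 2·(x - 2) - 117/16·(x - 2)² + 77/32·(x - 2)³.
With (x - 2) = 4/3: S(10/3) = -53/27.

-1.9630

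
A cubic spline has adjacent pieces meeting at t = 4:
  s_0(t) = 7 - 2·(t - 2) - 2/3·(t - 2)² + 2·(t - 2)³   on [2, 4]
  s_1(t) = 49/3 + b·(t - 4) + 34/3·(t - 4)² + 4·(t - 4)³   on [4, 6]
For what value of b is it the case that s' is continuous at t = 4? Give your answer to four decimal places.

s_0'(t) = -2 - 4/3·(t - 2) + 6·(t - 2)², so s_0'(4) = 58/3. On the right, s_1'(4) = b, so b = 58/3.

19.3333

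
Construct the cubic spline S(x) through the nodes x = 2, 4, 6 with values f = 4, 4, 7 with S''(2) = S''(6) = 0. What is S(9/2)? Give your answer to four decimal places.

4.5039

With σ_i denoting the second derivative at x_i, h_i = 2, 2, and Δ_i = (y_(i+1) − y_i)/h_i = 0, 3/2:
  2·σ_0 + 8·σ_1 + 2·σ_2 = 6(Δ_1 - Δ_0) = 9
Natural end conditions: σ_0 = σ_2 = 0.
Solving the tridiagonal system: σ_0 = 0, σ_1 = 9/8, σ_2 = 0.
On [4, 6], S(x) = 4 + 3/4·(x - 4) + 9/16·(x - 4)² - 3/32·(x - 4)³.
With (x - 4) = 1/2: S(9/2) = 1153/256.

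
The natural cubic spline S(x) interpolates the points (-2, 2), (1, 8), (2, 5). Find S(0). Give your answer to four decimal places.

With m_i denoting the second derivative at x_i, h_i = 3, 1, and Δ_i = (y_(i+1) − y_i)/h_i = 2, -3:
  3·m_0 + 8·m_1 + 1·m_2 = 6(Δ_1 - Δ_0) = -30
Natural end conditions: m_0 = m_2 = 0.
Forward elimination and back-substitution give m_0 = 0, m_1 = -15/4, m_2 = 0.
On [-2, 1], S(x) = 2 + 31/8·(x + 2) + 0·(x + 2)² - 5/24·(x + 2)³.
With (x + 2) = 2: S(0) = 97/12.

8.0833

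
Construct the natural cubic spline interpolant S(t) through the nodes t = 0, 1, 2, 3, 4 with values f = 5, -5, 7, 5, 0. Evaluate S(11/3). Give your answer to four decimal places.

Write M_i for S''(x_i). With h_i = 1, 1, 1, 1 and divided differences Δ_i = -10, 12, -2, -5, the continuity of S' gives the tridiagonal system
  1·M_0 + 4·M_1 + 1·M_2 = 6(Δ_1 - Δ_0) = 132
  1·M_1 + 4·M_2 + 1·M_3 = 6(Δ_2 - Δ_1) = -84
  1·M_2 + 4·M_3 + 1·M_4 = 6(Δ_3 - Δ_2) = -18
Natural end conditions: M_0 = M_4 = 0.
Hence M_0 = 0, M_1 = 1149/28, M_2 = -225/7, M_3 = 99/28, M_4 = 0.
On [3, 4], S(t) = 5 - 173/28·(t - 3) + 99/56·(t - 3)² - 33/56·(t - 3)³.
With (t - 3) = 2/3: S(11/3) = 94/63.

1.4921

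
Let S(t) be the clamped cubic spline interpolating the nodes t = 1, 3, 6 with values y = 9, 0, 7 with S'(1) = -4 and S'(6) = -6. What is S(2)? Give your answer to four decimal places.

3.5625

Let M_i = S''(x_i). Step sizes h_i = 2, 3; slopes of the chords Δ_i = (y_(i+1) - y_i)/h_i = -9/2, 7/3.
  2·M_0 + 10·M_1 + 3·M_2 = 6(Δ_1 - Δ_0) = 41
Clamped end conditions give two more equations: 2h_0·M_0 + h_0·M_1 = 6(Δ_0 - S'(1)) = -3 and h_1·M_1 + 2h_1·M_2 = 6(S'(6) - Δ_1) = -50.
Solving the tridiagonal system: M_0 = -21/4, M_1 = 9, M_2 = -77/6.
On [1, 3], S(t) = 9 - 4·(t - 1) - 21/8·(t - 1)² + 19/16·(t - 1)³.
With (t - 1) = 1: S(2) = 57/16.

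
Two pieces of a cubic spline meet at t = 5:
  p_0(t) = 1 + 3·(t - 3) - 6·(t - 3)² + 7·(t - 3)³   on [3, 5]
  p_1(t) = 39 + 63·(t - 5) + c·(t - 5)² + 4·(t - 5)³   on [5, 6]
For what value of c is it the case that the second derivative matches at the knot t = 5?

36

p_0''(t) = -12 + 42·(t - 3), so p_0''(5) = 72. On the right, p_1''(5) = 2c, so c = 36.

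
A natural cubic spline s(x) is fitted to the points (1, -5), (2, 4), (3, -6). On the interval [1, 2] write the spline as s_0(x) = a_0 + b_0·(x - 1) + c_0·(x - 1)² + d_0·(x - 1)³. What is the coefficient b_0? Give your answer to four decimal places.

With σ_i denoting the second derivative at x_i, h_i = 1, 1, and Δ_i = (y_(i+1) − y_i)/h_i = 9, -10:
  1·σ_0 + 4·σ_1 + 1·σ_2 = 6(Δ_1 - Δ_0) = -114
Natural end conditions: σ_0 = σ_2 = 0.
Hence σ_0 = 0, σ_1 = -57/2, σ_2 = 0.
On [1, 2], with s_0(x) = a_0 + b_0·(x - 1) + c_0·(x - 1)² + d_0·(x - 1)³: c_0 = σ_0/2 = 0, d_0 = (σ_1 - σ_0)/(6h_0) = -19/4, b_0 = Δ_0 - h_0(2σ_0 + σ_1)/6 = 55/4.

13.7500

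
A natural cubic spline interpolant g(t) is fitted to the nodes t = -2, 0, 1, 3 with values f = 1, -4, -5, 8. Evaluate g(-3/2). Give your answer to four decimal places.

-0.2902

With σ_i denoting the second derivative at x_i, h_i = 2, 1, 2, and Δ_i = (y_(i+1) − y_i)/h_i = -5/2, -1, 13/2:
  2·σ_0 + 6·σ_1 + 1·σ_2 = 6(Δ_1 - Δ_0) = 9
  1·σ_1 + 6·σ_2 + 2·σ_3 = 6(Δ_2 - Δ_1) = 45
Natural end conditions: σ_0 = σ_3 = 0.
Hence σ_0 = 0, σ_1 = 9/35, σ_2 = 261/35, σ_3 = 0.
On [-2, 0], g(t) = 1 - 181/70·(t + 2) + 0·(t + 2)² + 3/140·(t + 2)³.
With (t + 2) = 1/2: g(-3/2) = -65/224.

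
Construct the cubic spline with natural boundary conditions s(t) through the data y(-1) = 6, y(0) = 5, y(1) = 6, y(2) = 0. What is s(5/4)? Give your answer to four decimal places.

Put m_i = s'' at the i-th knot. Here h = (1, 1, 1) and Δ = (-1, 1, -6), so the interior equations h_(i-1)·m_(i-1) + 2(h_(i-1)+h_i)·m_i + h_i·m_(i+1) = 6(Δ_i − Δ_(i-1)) read
  1·m_0 + 4·m_1 + 1·m_2 = 6(Δ_1 - Δ_0) = 12
  1·m_1 + 4·m_2 + 1·m_3 = 6(Δ_2 - Δ_1) = -42
Natural end conditions: m_0 = m_3 = 0.
Hence m_0 = 0, m_1 = 6, m_2 = -12, m_3 = 0.
On [1, 2], s(t) = 6 - 2·(t - 1) - 6·(t - 1)² + 2·(t - 1)³.
With (t - 1) = 1/4: s(5/4) = 165/32.

5.1563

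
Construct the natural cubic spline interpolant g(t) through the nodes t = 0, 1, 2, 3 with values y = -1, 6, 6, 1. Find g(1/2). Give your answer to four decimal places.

3.0750

With σ_i denoting the second derivative at x_i, h_i = 1, 1, 1, and Δ_i = (y_(i+1) − y_i)/h_i = 7, 0, -5:
  1·σ_0 + 4·σ_1 + 1·σ_2 = 6(Δ_1 - Δ_0) = -42
  1·σ_1 + 4·σ_2 + 1·σ_3 = 6(Δ_2 - Δ_1) = -30
Natural end conditions: σ_0 = σ_3 = 0.
Forward elimination and back-substitution give σ_0 = 0, σ_1 = -46/5, σ_2 = -26/5, σ_3 = 0.
On [0, 1], g(t) = -1 + 128/15·t + 0·t² - 23/15·t³.
With t = 1/2: g(1/2) = 123/40.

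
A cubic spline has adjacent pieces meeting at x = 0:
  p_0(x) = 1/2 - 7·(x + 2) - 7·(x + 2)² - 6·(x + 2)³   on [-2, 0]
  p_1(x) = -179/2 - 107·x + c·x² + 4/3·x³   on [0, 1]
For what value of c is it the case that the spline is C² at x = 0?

p_0''(x) = -14 - 36·(x + 2), so p_0''(0) = -86. On the right, p_1''(0) = 2c, so c = -43.

-43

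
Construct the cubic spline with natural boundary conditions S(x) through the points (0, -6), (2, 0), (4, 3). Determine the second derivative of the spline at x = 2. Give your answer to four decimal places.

Put σ_i = S'' at the i-th knot. Here h = (2, 2) and Δ = (3, 3/2), so the interior equations h_(i-1)·σ_(i-1) + 2(h_(i-1)+h_i)·σ_i + h_i·σ_(i+1) = 6(Δ_i − Δ_(i-1)) read
  2·σ_0 + 8·σ_1 + 2·σ_2 = 6(Δ_1 - Δ_0) = -9
Natural end conditions: σ_0 = σ_2 = 0.
Hence σ_0 = 0, σ_1 = -9/8, σ_2 = 0.

-1.1250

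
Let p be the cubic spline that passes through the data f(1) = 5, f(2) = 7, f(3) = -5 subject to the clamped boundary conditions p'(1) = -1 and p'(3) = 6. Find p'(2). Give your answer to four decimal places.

-8.7500

Let M_i = p''(x_i). Step sizes h_i = 1, 1; slopes of the chords Δ_i = (y_(i+1) - y_i)/h_i = 2, -12.
  1·M_0 + 4·M_1 + 1·M_2 = 6(Δ_1 - Δ_0) = -84
Clamped end conditions give two more equations: 2h_0·M_0 + h_0·M_1 = 6(Δ_0 - p'(1)) = 18 and h_1·M_1 + 2h_1·M_2 = 6(p'(3) - Δ_1) = 108.
Forward elimination and back-substitution give M_0 = 67/2, M_1 = -49, M_2 = 157/2.
On [2, 3], p'(t) = b_1 + 2c_1·(t - 2) + 3d_1·(t - 2)² with b_1 = Δ_1 - h_1(2M_1 + M_2)/6 = -35/4, c_1 = M_1/2 = -49/2, d_1 = (M_2 - M_1)/(6h_1) = 85/4. So p'(2) = -35/4.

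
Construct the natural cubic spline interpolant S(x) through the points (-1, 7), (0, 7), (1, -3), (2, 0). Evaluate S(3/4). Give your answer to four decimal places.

-1.0281

Write M_i for S''(x_i). With h_i = 1, 1, 1 and divided differences Δ_i = 0, -10, 3, the continuity of S' gives the tridiagonal system
  1·M_0 + 4·M_1 + 1·M_2 = 6(Δ_1 - Δ_0) = -60
  1·M_1 + 4·M_2 + 1·M_3 = 6(Δ_2 - Δ_1) = 78
Natural end conditions: M_0 = M_3 = 0.
Solving the tridiagonal system: M_0 = 0, M_1 = -106/5, M_2 = 124/5, M_3 = 0.
On [0, 1], S(x) = 7 - 106/15·x - 53/5·x² + 23/3·x³.
With x = 3/4: S(3/4) = -329/320.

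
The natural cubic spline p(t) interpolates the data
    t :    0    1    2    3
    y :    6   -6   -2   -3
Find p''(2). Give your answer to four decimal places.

Put M_i = p'' at the i-th knot. Here h = (1, 1, 1) and Δ = (-12, 4, -1), so the interior equations h_(i-1)·M_(i-1) + 2(h_(i-1)+h_i)·M_i + h_i·M_(i+1) = 6(Δ_i − Δ_(i-1)) read
  1·M_0 + 4·M_1 + 1·M_2 = 6(Δ_1 - Δ_0) = 96
  1·M_1 + 4·M_2 + 1·M_3 = 6(Δ_2 - Δ_1) = -30
Natural end conditions: M_0 = M_3 = 0.
Hence M_0 = 0, M_1 = 138/5, M_2 = -72/5, M_3 = 0.

-14.4000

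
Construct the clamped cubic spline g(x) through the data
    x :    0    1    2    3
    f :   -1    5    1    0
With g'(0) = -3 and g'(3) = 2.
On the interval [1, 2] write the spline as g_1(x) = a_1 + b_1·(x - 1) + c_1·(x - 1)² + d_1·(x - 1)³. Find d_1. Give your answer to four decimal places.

Write M_i for g''(x_i). With h_i = 1, 1, 1 and divided differences Δ_i = 6, -4, -1, the continuity of g' gives the tridiagonal system
  1·M_0 + 4·M_1 + 1·M_2 = 6(Δ_1 - Δ_0) = -60
  1·M_1 + 4·M_2 + 1·M_3 = 6(Δ_2 - Δ_1) = 18
Clamped end conditions give two more equations: 2h_0·M_0 + h_0·M_1 = 6(Δ_0 - g'(0)) = 54 and h_2·M_2 + 2h_2·M_3 = 6(g'(3) - Δ_2) = 18.
Hence M_0 = 614/15, M_1 = -418/15, M_2 = 158/15, M_3 = 56/15.
On [1, 2], with g_1(x) = a_1 + b_1·(x - 1) + c_1·(x - 1)² + d_1·(x - 1)³: c_1 = M_1/2 = -209/15, d_1 = (M_2 - M_1)/(6h_1) = 32/5, b_1 = Δ_1 - h_1(2M_1 + M_2)/6 = 53/15.

6.4000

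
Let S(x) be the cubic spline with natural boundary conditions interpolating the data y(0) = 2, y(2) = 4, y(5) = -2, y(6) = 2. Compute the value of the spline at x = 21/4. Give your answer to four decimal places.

-1.3189

Write σ_i for S''(x_i). With h_i = 2, 3, 1 and divided differences Δ_i = 1, -2, 4, the continuity of S' gives the tridiagonal system
  2·σ_0 + 10·σ_1 + 3·σ_2 = 6(Δ_1 - Δ_0) = -18
  3·σ_1 + 8·σ_2 + 1·σ_3 = 6(Δ_2 - Δ_1) = 36
Natural end conditions: σ_0 = σ_3 = 0.
Solving: σ_0 = 0, σ_1 = -252/71, σ_2 = 414/71, σ_3 = 0.
On [5, 6], S(x) = -2 + 146/71·(x - 5) + 207/71·(x - 5)² - 69/71·(x - 5)³.
With (x - 5) = 1/4: S(21/4) = -5993/4544.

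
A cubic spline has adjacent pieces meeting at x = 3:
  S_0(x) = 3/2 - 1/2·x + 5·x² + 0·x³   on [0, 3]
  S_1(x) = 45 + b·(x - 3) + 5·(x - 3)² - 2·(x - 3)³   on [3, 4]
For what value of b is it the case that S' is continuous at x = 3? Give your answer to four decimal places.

S_0'(x) = -1/2 + 10·x + 0·x², so S_0'(3) = 59/2. On the right, S_1'(3) = b, so b = 59/2.

29.5000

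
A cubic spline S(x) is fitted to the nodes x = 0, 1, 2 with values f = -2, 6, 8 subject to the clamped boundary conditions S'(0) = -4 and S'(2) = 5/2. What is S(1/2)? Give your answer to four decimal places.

0.5156

Write m_i for S''(x_i). With h_i = 1, 1 and divided differences Δ_i = 8, 2, the continuity of S' gives the tridiagonal system
  1·m_0 + 4·m_1 + 1·m_2 = 6(Δ_1 - Δ_0) = -36
Clamped end conditions give two more equations: 2h_0·m_0 + h_0·m_1 = 6(Δ_0 - S'(0)) = 72 and h_1·m_1 + 2h_1·m_2 = 6(S'(2) - Δ_1) = 3.
Solving: m_0 = 193/4, m_1 = -49/2, m_2 = 55/4.
On [0, 1], S(x) = -2 - 4·x + 193/8·x² - 97/8·x³.
With x = 1/2: S(1/2) = 33/64.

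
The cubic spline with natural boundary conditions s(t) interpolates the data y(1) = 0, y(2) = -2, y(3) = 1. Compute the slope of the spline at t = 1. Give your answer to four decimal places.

Put M_i = s'' at the i-th knot. Here h = (1, 1) and Δ = (-2, 3), so the interior equations h_(i-1)·M_(i-1) + 2(h_(i-1)+h_i)·M_i + h_i·M_(i+1) = 6(Δ_i − Δ_(i-1)) read
  1·M_0 + 4·M_1 + 1·M_2 = 6(Δ_1 - Δ_0) = 30
Natural end conditions: M_0 = M_2 = 0.
Solving the tridiagonal system: M_0 = 0, M_1 = 15/2, M_2 = 0.
On [1, 2], s'(t) = b_0 + 2c_0·(t - 1) + 3d_0·(t - 1)² with b_0 = Δ_0 - h_0(2M_0 + M_1)/6 = -13/4, c_0 = M_0/2 = 0, d_0 = (M_1 - M_0)/(6h_0) = 5/4. So s'(1) = -13/4.

-3.2500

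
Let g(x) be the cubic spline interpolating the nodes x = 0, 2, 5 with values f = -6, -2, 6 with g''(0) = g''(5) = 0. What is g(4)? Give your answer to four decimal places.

3.1556

Let M_i = g''(x_i). Step sizes h_i = 2, 3; slopes of the chords Δ_i = (y_(i+1) - y_i)/h_i = 2, 8/3.
  2·M_0 + 10·M_1 + 3·M_2 = 6(Δ_1 - Δ_0) = 4
Natural end conditions: M_0 = M_2 = 0.
Hence M_0 = 0, M_1 = 2/5, M_2 = 0.
On [2, 5], g(x) = -2 + 34/15·(x - 2) + 1/5·(x - 2)² - 1/45·(x - 2)³.
With (x - 2) = 2: g(4) = 142/45.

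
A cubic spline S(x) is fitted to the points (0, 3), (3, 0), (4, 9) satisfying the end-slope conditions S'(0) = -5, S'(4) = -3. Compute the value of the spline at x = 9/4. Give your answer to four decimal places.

-5.0859

Put σ_i = S'' at the i-th knot. Here h = (3, 1) and Δ = (-1, 9), so the interior equations h_(i-1)·σ_(i-1) + 2(h_(i-1)+h_i)·σ_i + h_i·σ_(i+1) = 6(Δ_i − Δ_(i-1)) read
  3·σ_0 + 8·σ_1 + 1·σ_2 = 6(Δ_1 - Δ_0) = 60
Clamped end conditions give two more equations: 2h_0·σ_0 + h_0·σ_1 = 6(Δ_0 - S'(0)) = 24 and h_1·σ_1 + 2h_1·σ_2 = 6(S'(4) - Δ_1) = -72.
Solving the tridiagonal system: σ_0 = -3, σ_1 = 14, σ_2 = -43.
On [0, 3], S(x) = 3 - 5·x - 3/2·x² + 17/18·x³.
With x = 9/4: S(9/4) = -651/128.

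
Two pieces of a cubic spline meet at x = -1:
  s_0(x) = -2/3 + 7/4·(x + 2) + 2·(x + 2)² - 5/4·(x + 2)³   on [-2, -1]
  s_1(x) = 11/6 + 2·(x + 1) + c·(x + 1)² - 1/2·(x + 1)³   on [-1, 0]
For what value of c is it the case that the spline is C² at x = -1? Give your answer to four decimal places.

-1.7500

s_0''(x) = 4 - 15/2·(x + 2), so s_0''(-1) = -7/2. On the right, s_1''(-1) = 2c, so c = -7/4.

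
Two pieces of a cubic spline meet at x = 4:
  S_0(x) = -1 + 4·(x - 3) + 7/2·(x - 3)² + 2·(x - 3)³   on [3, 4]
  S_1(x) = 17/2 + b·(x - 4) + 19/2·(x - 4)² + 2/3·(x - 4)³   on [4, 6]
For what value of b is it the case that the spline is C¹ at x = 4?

17

S_0'(x) = 4 + 7·(x - 3) + 6·(x - 3)², so S_0'(4) = 17. On the right, S_1'(4) = b, so b = 17.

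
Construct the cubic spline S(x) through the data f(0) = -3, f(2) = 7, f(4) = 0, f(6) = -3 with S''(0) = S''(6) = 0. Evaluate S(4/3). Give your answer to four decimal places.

5.4444

Put σ_i = S'' at the i-th knot. Here h = (2, 2, 2) and Δ = (5, -7/2, -3/2), so the interior equations h_(i-1)·σ_(i-1) + 2(h_(i-1)+h_i)·σ_i + h_i·σ_(i+1) = 6(Δ_i − Δ_(i-1)) read
  2·σ_0 + 8·σ_1 + 2·σ_2 = 6(Δ_1 - Δ_0) = -51
  2·σ_1 + 8·σ_2 + 2·σ_3 = 6(Δ_2 - Δ_1) = 12
Natural end conditions: σ_0 = σ_3 = 0.
Forward elimination and back-substitution give σ_0 = 0, σ_1 = -36/5, σ_2 = 33/10, σ_3 = 0.
On [0, 2], S(x) = -3 + 37/5·x + 0·x² - 3/5·x³.
With x = 4/3: S(4/3) = 49/9.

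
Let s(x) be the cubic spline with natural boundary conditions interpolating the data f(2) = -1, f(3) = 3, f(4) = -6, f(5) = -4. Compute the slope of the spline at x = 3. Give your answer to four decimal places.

With M_i denoting the second derivative at x_i, h_i = 1, 1, 1, and Δ_i = (y_(i+1) − y_i)/h_i = 4, -9, 2:
  1·M_0 + 4·M_1 + 1·M_2 = 6(Δ_1 - Δ_0) = -78
  1·M_1 + 4·M_2 + 1·M_3 = 6(Δ_2 - Δ_1) = 66
Natural end conditions: M_0 = M_3 = 0.
Solving the tridiagonal system: M_0 = 0, M_1 = -126/5, M_2 = 114/5, M_3 = 0.
On [3, 4], s'(x) = b_1 + 2c_1·(x - 3) + 3d_1·(x - 3)² with b_1 = Δ_1 - h_1(2M_1 + M_2)/6 = -22/5, c_1 = M_1/2 = -63/5, d_1 = (M_2 - M_1)/(6h_1) = 8. So s'(3) = -22/5.

-4.4000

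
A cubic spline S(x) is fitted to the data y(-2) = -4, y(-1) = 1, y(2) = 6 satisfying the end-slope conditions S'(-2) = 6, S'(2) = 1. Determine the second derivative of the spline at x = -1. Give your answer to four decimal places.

Write M_i for S''(x_i). With h_i = 1, 3 and divided differences Δ_i = 5, 5/3, the continuity of S' gives the tridiagonal system
  1·M_0 + 8·M_1 + 3·M_2 = 6(Δ_1 - Δ_0) = -20
Clamped end conditions give two more equations: 2h_0·M_0 + h_0·M_1 = 6(Δ_0 - S'(-2)) = -6 and h_1·M_1 + 2h_1·M_2 = 6(S'(2) - Δ_1) = -4.
Solving the tridiagonal system: M_0 = -7/4, M_1 = -5/2, M_2 = 7/12.

-2.5000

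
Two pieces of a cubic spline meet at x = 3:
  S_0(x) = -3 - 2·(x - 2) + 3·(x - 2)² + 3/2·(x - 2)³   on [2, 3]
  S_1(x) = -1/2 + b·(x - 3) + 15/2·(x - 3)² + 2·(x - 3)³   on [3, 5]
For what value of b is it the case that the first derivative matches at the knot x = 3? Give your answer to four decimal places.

8.5000

S_0'(x) = -2 + 6·(x - 2) + 9/2·(x - 2)², so S_0'(3) = 17/2. On the right, S_1'(3) = b, so b = 17/2.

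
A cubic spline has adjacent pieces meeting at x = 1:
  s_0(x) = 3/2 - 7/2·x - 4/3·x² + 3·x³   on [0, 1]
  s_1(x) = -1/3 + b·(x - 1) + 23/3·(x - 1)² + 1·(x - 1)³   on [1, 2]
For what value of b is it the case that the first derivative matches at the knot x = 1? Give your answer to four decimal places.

2.8333

s_0'(x) = -7/2 - 8/3·x + 9·x², so s_0'(1) = 17/6. On the right, s_1'(1) = b, so b = 17/6.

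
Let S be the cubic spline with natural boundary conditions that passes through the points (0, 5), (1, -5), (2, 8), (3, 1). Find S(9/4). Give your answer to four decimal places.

8.5031

Let σ_i = S''(x_i). Step sizes h_i = 1, 1, 1; slopes of the chords Δ_i = (y_(i+1) - y_i)/h_i = -10, 13, -7.
  1·σ_0 + 4·σ_1 + 1·σ_2 = 6(Δ_1 - Δ_0) = 138
  1·σ_1 + 4·σ_2 + 1·σ_3 = 6(Δ_2 - Δ_1) = -120
Natural end conditions: σ_0 = σ_3 = 0.
Solving the tridiagonal system: σ_0 = 0, σ_1 = 224/5, σ_2 = -206/5, σ_3 = 0.
On [2, 3], S(x) = 8 + 101/15·(x - 2) - 103/5·(x - 2)² + 103/15·(x - 2)³.
With (x - 2) = 1/4: S(9/4) = 2721/320.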